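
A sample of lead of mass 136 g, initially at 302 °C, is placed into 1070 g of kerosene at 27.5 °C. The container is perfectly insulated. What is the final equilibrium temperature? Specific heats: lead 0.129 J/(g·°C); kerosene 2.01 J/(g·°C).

With ΣQ=0 the equilibrium temperature is the m·c-weighted mean:
T_f = (17.54*302 + 2150.7*27.5) / (17.54 + 2150.7)
    = 64443 / 2168.2 ≈ 29.72 °C

T_f ≈ 29.7 °C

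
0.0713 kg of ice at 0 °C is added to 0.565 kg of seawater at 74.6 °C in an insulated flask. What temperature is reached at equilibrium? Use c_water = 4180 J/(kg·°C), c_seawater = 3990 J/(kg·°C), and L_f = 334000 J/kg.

Heat gained plus heat lost sum to zero:
latent heat to melt: 0.0713×334000 = 23814
  meltwater 0→T: 0.0713×4180×T = 298.03 T
  seawater: 2254.3(T − 74.6)
2552.4 T = 168175 − 23814 = 144360
T ≈ 56.56 °C — above 0 °C, consistent with complete melting.

T_f ≈ 56.6 °C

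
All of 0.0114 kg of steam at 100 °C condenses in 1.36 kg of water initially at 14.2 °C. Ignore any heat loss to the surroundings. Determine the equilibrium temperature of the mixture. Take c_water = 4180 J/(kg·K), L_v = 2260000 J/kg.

Conservation of energy gives ΣQ = 0:
condense steam: −0.0114·2260000 = −25764
  condensate cools 100→T: 0.0114·4180·(T − 100) = 47.65(T − 100)
  water warms: 1.36·4180·(T − 14.2) = 5684.8(T − 14.2)
5732.5 T = 25764 + 4765.2 + 80724 = 111253
T ≈ 19.41 °C (< 100 °C, so full condensation is consistent).

T_f ≈ 19.4 °C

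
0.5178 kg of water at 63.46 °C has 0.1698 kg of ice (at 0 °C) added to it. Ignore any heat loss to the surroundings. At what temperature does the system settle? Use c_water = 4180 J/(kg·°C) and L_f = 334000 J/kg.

Net heat exchanged in the isolated system is zero:
fusion: m_ice L_f = 0.1698·334000 = 56713
  meltwater 0→T: 0.1698·4180·T = 709.76 T
  water: 2164.4(T − 63.46)
2874.2 T = 137353 − 56713 = 80640
T ≈ 28.06 °C. Since T > 0 °C, the all-ice-melts assumption holds.

T_f ≈ 28.1 °C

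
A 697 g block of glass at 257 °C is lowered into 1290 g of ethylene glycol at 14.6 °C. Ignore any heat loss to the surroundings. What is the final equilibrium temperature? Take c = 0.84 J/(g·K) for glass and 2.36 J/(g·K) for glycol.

Heat lost by the glass equals heat gained by the glycol:
697×0.84×(257 − T) = 1290×2.36×(T − 14.6)
585.48(257 − T) = 3044.4(T − 14.6)
3629.9 T = 194917  ⇒  T ≈ 53.70 °C

T_f ≈ 53.7 °C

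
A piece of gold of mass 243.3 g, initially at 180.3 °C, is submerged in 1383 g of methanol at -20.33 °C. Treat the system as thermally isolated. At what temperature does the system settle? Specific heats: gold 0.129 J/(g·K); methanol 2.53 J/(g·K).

Setting the total heat transfer to zero:
243.3×0.129×(T − 180.3) + 1383×2.53×(T − (-20.33)) = 0
31.39(T − 180.3) + 3499(T − (-20.33)) = 0
(31.39 + 3499) T = 31.39×180.3 + 3499×(-20.33)
T = -65476 / 3530.4 = -18.5 °C

T_f ≈ -18.5 °C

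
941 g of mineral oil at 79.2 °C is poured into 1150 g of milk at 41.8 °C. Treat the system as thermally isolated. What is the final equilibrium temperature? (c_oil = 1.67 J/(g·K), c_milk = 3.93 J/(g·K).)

T_f ≈ 51.4 °C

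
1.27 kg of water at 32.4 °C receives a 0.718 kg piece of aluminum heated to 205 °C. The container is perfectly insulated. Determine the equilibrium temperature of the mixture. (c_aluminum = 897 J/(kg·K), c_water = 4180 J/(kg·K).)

T_f ≈ 51.1 °C

Setting the total heat transfer to zero:
0.718*897*(T − 205) + 1.27*4180*(T − 32.4) = 0
644.05(T − 205) + 5308.6(T − 32.4) = 0
(644.05 + 5308.6) T = 644.05*205 + 5308.6*32.4
T = 304028/5952.6 ≈ 51.07 °C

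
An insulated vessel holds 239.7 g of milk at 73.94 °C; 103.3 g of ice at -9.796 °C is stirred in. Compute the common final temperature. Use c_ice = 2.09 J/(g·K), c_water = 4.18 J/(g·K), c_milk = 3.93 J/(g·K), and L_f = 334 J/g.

T_f ≈ 24.0 °C

Let T be the final temperature. ΣQ_i = 0:
ice -9.796→0 °C: 103.3×2.09×9.796 = 2114.9
  latent heat to melt: 103.3×334 = 34502
  meltwater 0→T: 103.3×4.18×T = 431.79 T
  milk cools: 239.7×3.93×(T − 73.94) = 942.02(T − 73.94)
1373.8 T = 69653 − 36617 = 33036
T ≈ 24.05 °C (positive, so assuming full melt was valid).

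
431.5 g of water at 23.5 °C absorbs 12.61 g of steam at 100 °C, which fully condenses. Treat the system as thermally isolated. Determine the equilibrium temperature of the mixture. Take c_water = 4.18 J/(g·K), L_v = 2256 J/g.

Energy balance with sensible and latent terms:
steam→water at 100 °C releases m L_v = 12.61·2256 = 28448
  condensate cools 100→T: 12.61·4.18·(T − 100) = 52.71(T − 100)
  water warms: 431.5·4.18·(T − 23.5) = 1803.7(T − 23.5)
1856.4 T = 28448 + 5271 + 42386 = 76105
T ≈ 41.00 °C (< 100 °C, so full condensation is consistent).

T_f ≈ 41.0 °C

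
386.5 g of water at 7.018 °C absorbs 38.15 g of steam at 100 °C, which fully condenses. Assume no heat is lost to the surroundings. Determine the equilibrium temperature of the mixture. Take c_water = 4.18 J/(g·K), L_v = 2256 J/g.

Net heat exchanged in the isolated system is zero:
steam→water at 100 °C releases m L_v = 38.15·2256 = 86066
  condensate cools 100→T: 38.15·4.18·(T − 100) = 159.47(T − 100)
  original water: 1615.6(T − 7.018)
1775 T = 86066 + 15947 + 11338 = 113351
T ≈ 63.86 °C — below 100 °C, confirming all the steam condensed.

T_f ≈ 63.9 °C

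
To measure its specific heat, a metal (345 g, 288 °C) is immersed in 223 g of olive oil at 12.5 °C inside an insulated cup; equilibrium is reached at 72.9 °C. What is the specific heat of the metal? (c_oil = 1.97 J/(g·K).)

c ≈ 0.358 J/(g·K)

Conservation of energy gives ΣQ = 0:
345·c·(72.9 − 288) + 223·1.97·(72.9 − 12.5) = 0
-74210 c = -26534
c = -26534/-74210 ≈ 0.3576 J/(g·K)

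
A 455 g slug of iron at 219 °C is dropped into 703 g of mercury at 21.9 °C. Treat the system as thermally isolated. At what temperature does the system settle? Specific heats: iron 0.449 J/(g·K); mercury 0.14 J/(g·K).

Set heat shed by the hot body equal to heat absorbed by the cold body:
455*0.449*(219 − T) = 703*0.14*(T − 21.9)
204.3(219 − T) = 98.42(T − 21.9)
302.72 T = 46896  ⇒  T ≈ 154.92 °C

T_f ≈ 154.9 °C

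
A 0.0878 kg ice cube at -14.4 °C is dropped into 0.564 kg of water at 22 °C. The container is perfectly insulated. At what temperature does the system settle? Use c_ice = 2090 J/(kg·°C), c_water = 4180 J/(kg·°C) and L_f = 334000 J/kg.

T_f ≈ 7.3 °C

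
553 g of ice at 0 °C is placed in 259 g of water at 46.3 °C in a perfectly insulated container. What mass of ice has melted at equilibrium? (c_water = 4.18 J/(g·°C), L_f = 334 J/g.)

m_melted ≈ 150 g

Water can give up m c ΔT = 259×4.18×46.3 = 50125 J before reaching 0 °C.
To melt every bit of ice: 553×334 = 184702 J.
50125 J < 184702 J, so only part of the ice melts and the system sits at 0 °C.
Mass melted = 50125/334 ≈ 150.1 g.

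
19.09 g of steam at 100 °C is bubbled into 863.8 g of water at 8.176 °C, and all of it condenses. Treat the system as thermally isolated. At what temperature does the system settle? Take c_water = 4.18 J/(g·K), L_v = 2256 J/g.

T_f ≈ 21.8 °C

Energy balance with sensible and latent terms:
steam→water at 100 °C releases m L_v = 19.09×2256 = 43067
  condensate cools 100→T: 19.09×4.18×(T − 100) = 79.8(T − 100)
  original water: 3610.7(T − 8.176)
3690.5 T = 43067 + 7979.6 + 29521 = 80568
T ≈ 21.83 °C, under the boiling point, so the assumption holds.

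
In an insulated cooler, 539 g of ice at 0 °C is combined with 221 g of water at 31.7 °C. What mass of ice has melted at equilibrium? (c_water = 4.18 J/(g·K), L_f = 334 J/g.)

m_melted ≈ 87.7 g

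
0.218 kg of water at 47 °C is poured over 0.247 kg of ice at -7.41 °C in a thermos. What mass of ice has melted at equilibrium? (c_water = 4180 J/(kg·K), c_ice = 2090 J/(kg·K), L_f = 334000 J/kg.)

Water can give up m c ΔT = 0.218·4180·47 = 42828 J before reaching 0 °C.
Warming the ice to 0 °C takes 0.247·2090·7.41 = 3825.3 J, leaving 39003 J for melting.
To melt every bit of ice: 0.247·334000 = 82498 J.
Since 39003 < 82498 J, not all the ice melts; equilibrium is at 0 °C.
Mass melted = 39003/334000 ≈ 0.1168 kg.

m_melted ≈ 0.117 kg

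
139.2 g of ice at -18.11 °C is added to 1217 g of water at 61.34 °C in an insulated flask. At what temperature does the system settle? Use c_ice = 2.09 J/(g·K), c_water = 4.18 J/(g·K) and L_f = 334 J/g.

Net heat exchanged in the isolated system is zero:
ice -18.11→0 °C: 139.2×2.09×18.11 = 5268.7; fusion: m_ice L_f = 139.2×334 = 46493; warm the meltwater: 581.86 T; water cools: 1217×4.18×(T − 61.34) = 5087.1(T − 61.34)
5668.9 T = 312040 − 51762 = 260279
T ≈ 45.91 °C (positive, so assuming full melt was valid).

T_f ≈ 45.9 °C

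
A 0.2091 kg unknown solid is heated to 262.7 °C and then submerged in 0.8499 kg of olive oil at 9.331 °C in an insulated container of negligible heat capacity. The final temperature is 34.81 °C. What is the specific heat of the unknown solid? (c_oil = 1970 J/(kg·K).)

c ≈ 895 J/(kg·K)

Heat lost by the unknown solid = heat gained by the oil:
0.2091·c·(262.7 − 34.81) = 0.8499·1970·(34.81 − 9.331)
47.65 c = 42660  ⇒  c ≈ 895.2 J/(kg·K)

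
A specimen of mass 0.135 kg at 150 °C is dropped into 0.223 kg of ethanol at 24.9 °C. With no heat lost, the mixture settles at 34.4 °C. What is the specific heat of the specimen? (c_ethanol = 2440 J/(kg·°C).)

c ≈ 331 J/(kg·°C)

m_s c (T_s − T_f) = m_ethanol c_ethanol (T_f − T_0):
0.135×c×(150 − 34.4) = 0.223×2440×(34.4 − 24.9)
15.61 c = 5169.1  ⇒  c ≈ 331.2 J/(kg·°C)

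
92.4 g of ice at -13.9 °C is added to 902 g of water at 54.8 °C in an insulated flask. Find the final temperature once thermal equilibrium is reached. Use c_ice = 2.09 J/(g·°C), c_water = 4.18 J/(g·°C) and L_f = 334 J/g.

Conservation of energy gives ΣQ = 0:
ice -13.9→0 °C: 92.4·2.09·13.9 = 2684.3; fusion: m_ice L_f = 92.4·334 = 30862; warm the meltwater: 386.23 T; water cools: 902·4.18·(T − 54.8) = 3770.4(T − 54.8)
4156.6 T = 206616 − 33546 = 173070
T ≈ 41.64 °C (positive, so assuming full melt was valid).

T_f ≈ 41.6 °C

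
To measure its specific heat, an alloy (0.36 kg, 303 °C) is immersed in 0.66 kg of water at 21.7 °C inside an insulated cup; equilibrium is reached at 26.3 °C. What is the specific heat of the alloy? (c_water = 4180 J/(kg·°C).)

Conservation of energy gives ΣQ = 0:
0.36×c×(26.3 − 303) + 0.66×4180×(26.3 − 21.7) = 0
-99.61 c = -12690
c = -12690/-99.61 ≈ 127.4 J/(kg·°C)

c ≈ 127 J/(kg·°C)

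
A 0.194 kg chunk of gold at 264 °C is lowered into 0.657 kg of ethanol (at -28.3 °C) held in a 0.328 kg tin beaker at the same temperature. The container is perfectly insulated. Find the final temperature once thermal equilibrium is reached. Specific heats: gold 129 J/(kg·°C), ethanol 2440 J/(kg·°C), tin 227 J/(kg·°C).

Let T be the final temperature. ΣQ_i = 0:
0.194*129*(T − 264) + 0.657*2440*(T − (-28.3)) + 0.328*227*(T − (-28.3)) = 0
25.03(T − 264) + 1603.1(T − (-28.3)) + 74.46(T − (-28.3)) = 0
1702.6 T = -40867
T ≈ -24.00 °C

T_f ≈ -24.0 °C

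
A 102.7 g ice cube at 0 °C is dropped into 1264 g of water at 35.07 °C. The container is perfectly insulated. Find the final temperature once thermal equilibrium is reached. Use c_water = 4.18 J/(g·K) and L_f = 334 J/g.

T_f ≈ 26.4 °C

Energy conservation, ΣQ = 0:
latent heat to melt: 102.7·334 = 34302; meltwater 0→T: 102.7·4.18·T = 429.29 T; water cools: 1264·4.18·(T − 35.07) = 5283.5(T − 35.07)
5712.8 T = 185293 − 34302 = 150991
T ≈ 26.43 °C. Since T > 0 °C, the all-ice-melts assumption holds.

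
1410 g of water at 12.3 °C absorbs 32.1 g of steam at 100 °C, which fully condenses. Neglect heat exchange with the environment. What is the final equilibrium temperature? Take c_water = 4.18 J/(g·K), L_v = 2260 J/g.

Setting the total heat transfer to zero:
steam→water at 100 °C releases m L_v = 32.1·2260 = 72546
  condensed water 100 °C→T: 134.18(T − 100)
  water warms: 1410·4.18·(T − 12.3) = 5893.8(T − 12.3)
6028 T = 72546 + 13418 + 72494 = 158458
T ≈ 26.29 °C — below 100 °C, confirming all the steam condensed.

T_f ≈ 26.3 °C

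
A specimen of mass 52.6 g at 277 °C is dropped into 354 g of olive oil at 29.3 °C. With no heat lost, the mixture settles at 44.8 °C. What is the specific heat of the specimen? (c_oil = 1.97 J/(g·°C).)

c ≈ 0.885 J/(g·°C)

Taking heat into each body as positive, Σ m c ΔT = 0:
52.6·c·(44.8 − 277) + 354·1.97·(44.8 − 29.3) = 0
-12214 c = -10809
c = -10809/-12214 ≈ 0.885 J/(g·°C)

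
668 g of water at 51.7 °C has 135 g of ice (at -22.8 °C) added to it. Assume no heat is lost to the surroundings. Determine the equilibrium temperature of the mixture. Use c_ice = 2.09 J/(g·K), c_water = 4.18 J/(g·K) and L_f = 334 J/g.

Sum of m c ΔT and latent-heat terms is zero:
ice -22.8→0 °C: 135×2.09×22.8 = 6433
  melt ice: 135×334 = 45090
  warm the meltwater: 564.3 T
  water: 2792.2(T − 51.7)
3356.5 T = 144359 − 51523 = 92836
T ≈ 27.66 °C (positive, so assuming full melt was valid).

T_f ≈ 27.7 °C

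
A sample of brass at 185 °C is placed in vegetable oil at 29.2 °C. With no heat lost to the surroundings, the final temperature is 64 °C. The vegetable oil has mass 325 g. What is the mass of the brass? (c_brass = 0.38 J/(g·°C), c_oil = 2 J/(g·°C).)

Conservation of energy gives ΣQ = 0:
m×0.38×(64 − 185) + 325×2×(64 − 29.2) = 0
-45.98 m = -22620
m = -22620/-45.98 ≈ 492 g

m ≈ 492 g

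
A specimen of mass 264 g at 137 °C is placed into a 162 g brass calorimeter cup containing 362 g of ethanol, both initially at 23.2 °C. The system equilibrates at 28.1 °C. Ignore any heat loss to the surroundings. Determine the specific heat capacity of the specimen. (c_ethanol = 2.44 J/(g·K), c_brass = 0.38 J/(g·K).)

c ≈ 0.161 J/(g·K)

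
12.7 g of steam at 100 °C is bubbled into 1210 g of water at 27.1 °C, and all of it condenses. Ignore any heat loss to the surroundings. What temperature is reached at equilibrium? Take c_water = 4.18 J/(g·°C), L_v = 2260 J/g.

T_f ≈ 33.5 °C

Net heat exchanged in the isolated system is zero:
latent heat released on condensation: 12.7×2260 = 28702; condensed water 100 °C→T: 53.09(T − 100); water warms: 1210×4.18×(T − 27.1) = 5057.8(T − 27.1)
5110.9 T = 28702 + 5308.6 + 137066 = 171077
T ≈ 33.47 °C, under the boiling point, so the assumption holds.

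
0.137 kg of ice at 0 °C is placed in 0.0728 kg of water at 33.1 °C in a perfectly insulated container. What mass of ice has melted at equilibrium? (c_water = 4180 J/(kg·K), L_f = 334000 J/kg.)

Water can give up m c ΔT = 0.0728×4180×33.1 = 10072 J before reaching 0 °C.
Melting all 0.137 kg of ice would need 0.137×334000 = 45758 J.
Since 10072 < 45758 J, not all the ice melts; equilibrium is at 0 °C.
m_melted×334000 = 10072  ⇒  m_melted ≈ 0.03016 kg.

m_melted ≈ 0.0302 kg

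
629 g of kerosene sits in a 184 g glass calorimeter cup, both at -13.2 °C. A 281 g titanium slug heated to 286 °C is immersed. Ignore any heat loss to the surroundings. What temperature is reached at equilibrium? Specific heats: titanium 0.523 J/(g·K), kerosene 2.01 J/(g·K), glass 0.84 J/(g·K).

Setting the total heat transfer to zero:
281×0.523×(T − 286) + 629×2.01×(T − (-13.2)) + 184×0.84×(T − (-13.2)) = 0
(146.96 + 1264.3 + 154.56) T = 146.96×286 + 1264.3×(-13.2) + 154.56×(-13.2)
T = 23303 / 1565.8 = 14.9 °C

T_f ≈ 14.9 °C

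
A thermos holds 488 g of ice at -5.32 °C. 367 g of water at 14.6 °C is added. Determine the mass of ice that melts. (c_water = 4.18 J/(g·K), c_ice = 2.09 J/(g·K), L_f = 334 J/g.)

Cooling the water to 0 °C releases 367·4.18·14.6 = 22397 J.
Warming the ice to 0 °C takes 488·2.09·5.32 = 5426 J, leaving 16971 J for melting.
To melt every bit of ice: 488·334 = 162992 J.
16971 J < 162992 J, so only part of the ice melts and the system sits at 0 °C.
m_melted·334 = 16971  ⇒  m_melted ≈ 50.81 g.

m_melted ≈ 50.8 g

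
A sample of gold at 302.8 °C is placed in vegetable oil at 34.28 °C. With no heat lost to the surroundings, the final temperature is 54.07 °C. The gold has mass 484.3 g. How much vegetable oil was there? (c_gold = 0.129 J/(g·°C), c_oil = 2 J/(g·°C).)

|Q_gold| = |Q_oil|:
484.3·0.129·(302.8 − 54.07) = m·2·(54.07 − 34.28)
39.58 m = 15539  ⇒  m ≈ 392.6 g

m ≈ 393 g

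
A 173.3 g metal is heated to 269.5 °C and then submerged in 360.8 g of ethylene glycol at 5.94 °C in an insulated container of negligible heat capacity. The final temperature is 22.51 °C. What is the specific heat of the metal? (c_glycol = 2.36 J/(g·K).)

m_s c (T_s − T_f) = m_glycol c_glycol (T_f − T_0):
173.3×c×(269.5 − 22.51) = 360.8×2.36×(22.51 − 5.94)
42803 c = 14109  ⇒  c ≈ 0.3296 J/(g·K)

c ≈ 0.33 J/(g·K)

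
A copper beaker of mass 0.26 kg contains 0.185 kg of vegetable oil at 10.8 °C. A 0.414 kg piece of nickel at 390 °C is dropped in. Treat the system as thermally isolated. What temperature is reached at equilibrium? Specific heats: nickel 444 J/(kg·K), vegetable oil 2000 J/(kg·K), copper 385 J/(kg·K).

T_f ≈ 117.4 °C

Net heat exchanged in the isolated system is zero:
0.414×444×(T − 390) + 0.185×2000×(T − 10.8) + 0.26×385×(T − 10.8) = 0
183.82(T − 390) + 370(T − 10.8) + 100.1(T − 10.8) = 0
653.92 T = 76765
T = 76765/653.92 ≈ 117.39 °C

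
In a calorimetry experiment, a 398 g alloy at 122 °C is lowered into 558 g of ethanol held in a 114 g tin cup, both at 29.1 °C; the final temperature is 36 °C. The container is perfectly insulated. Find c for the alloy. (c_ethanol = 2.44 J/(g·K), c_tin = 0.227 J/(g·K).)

c ≈ 0.28 J/(g·K)

Conservation of energy gives ΣQ = 0:
398·c·(36 − 122) + 558·2.44·(36 − 29.1) + 114·0.227·(36 − 29.1) = 0
-34228 c = -9573
c = -9573/-34228 ≈ 0.2797 J/(g·K)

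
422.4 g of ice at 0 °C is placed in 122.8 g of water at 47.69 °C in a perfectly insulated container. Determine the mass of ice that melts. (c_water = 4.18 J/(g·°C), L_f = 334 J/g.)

Water can give up m c ΔT = 122.8·4.18·47.69 = 24479 J before reaching 0 °C.
Melting all 422.4 g of ice would need 422.4·334 = 141082 J.
24479 J < 141082 J, so only part of the ice melts and the system sits at 0 °C.
m_melt = 24479 / L_f = 73.29 g.

m_melted ≈ 73.3 g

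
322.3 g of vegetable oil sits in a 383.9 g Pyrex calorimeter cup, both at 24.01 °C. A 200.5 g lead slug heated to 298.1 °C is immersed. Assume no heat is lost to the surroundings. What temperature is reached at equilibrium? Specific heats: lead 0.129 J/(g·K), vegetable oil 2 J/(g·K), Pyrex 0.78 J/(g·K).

Setting the total heat transfer to zero:
200.5*0.129*(T − 298.1) + 322.3*2*(T − 24.01) + 383.9*0.78*(T − 24.01) = 0
25.86(T − 298.1) + 644.6(T − 24.01) + 299.44(T − 24.01) = 0
969.91 T = 30377
T = 30377/969.91 ≈ 31.32 °C

T_f ≈ 31.3 °C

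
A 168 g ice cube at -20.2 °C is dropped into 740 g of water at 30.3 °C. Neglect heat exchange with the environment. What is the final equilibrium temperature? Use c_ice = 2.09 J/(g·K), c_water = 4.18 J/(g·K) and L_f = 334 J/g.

T_f ≈ 8.0 °C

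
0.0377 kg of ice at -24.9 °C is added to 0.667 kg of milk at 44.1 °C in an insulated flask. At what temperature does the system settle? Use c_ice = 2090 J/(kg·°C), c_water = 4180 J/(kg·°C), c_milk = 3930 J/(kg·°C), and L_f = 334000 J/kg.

Taking heat into each body as positive, Σ m c ΔT = 0:
ice -24.9→0 °C: 0.0377·2090·24.9 = 1961.9; latent heat to melt: 0.0377·334000 = 12592; warm the meltwater: 157.59 T; milk: 2621.3(T − 44.1)
2778.9 T = 115600 − 14554 = 101046
T ≈ 36.36 °C — above 0 °C, consistent with complete melting.

T_f ≈ 36.4 °C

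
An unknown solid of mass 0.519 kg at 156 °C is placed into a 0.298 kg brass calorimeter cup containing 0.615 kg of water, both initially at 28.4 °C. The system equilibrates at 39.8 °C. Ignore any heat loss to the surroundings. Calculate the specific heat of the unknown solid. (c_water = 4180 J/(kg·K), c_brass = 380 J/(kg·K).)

c ≈ 507 J/(kg·K)

Setting the total heat transfer to zero:
0.519·c·(39.8 − 156) + 0.615·4180·(39.8 − 28.4) + 0.298·380·(39.8 − 28.4) = 0
-60.31 c = -30597
c = -30597/-60.31 ≈ 507.3 J/(kg·K)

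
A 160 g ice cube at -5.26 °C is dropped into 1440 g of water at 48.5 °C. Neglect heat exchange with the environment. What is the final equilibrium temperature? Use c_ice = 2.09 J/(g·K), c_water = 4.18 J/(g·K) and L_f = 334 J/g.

T_f ≈ 35.4 °C

Energy conservation, ΣQ = 0:
ice -5.26→0 °C: 160×2.09×5.26 = 1758.9; latent heat to melt: 160×334 = 53440; warm the meltwater: 668.8 T; water cools: 1440×4.18×(T − 48.5) = 6019.2(T − 48.5)
6688 T = 291931 − 55199 = 236732
T ≈ 35.40 °C — above 0 °C, consistent with complete melting.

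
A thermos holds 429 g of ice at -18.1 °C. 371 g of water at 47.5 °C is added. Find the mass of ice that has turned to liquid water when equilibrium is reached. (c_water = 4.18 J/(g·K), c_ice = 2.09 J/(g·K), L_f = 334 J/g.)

m_melted ≈ 172 g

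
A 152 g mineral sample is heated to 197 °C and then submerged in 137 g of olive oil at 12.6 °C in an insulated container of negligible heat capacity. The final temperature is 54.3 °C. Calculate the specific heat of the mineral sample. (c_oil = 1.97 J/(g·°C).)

c ≈ 0.519 J/(g·°C)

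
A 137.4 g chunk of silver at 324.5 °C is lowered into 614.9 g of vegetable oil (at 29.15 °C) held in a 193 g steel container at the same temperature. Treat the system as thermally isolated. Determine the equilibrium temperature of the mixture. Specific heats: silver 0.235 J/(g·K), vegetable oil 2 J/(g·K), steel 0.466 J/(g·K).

Taking heat into each body as positive, Σ m c ΔT = 0:
137.4×0.235×(T − 324.5) + 614.9×2×(T − 29.15) + 193×0.466×(T − 29.15) = 0
(32.29 + 1229.8 + 89.94) T = 32.29×324.5 + 1229.8×29.15 + 89.94×29.15
T = 48948 / 1352 = 36.2 °C

T_f ≈ 36.2 °C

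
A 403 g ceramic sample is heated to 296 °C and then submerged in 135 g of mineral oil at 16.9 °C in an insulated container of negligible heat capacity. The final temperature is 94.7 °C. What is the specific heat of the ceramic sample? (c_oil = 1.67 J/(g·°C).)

c ≈ 0.216 J/(g·°C)

Setting the total heat transfer to zero:
403·c·(94.7 − 296) + 135·1.67·(94.7 − 16.9) = 0
-81124 c = -17540
c = -17540/-81124 ≈ 0.2162 J/(g·°C)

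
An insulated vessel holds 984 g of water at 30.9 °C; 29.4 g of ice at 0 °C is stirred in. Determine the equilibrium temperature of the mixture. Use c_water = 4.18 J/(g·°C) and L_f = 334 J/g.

Taking heat into each body as positive, Σ m c ΔT = 0:
latent heat to melt: 29.4×334 = 9819.6
  meltwater 0→T: 29.4×4.18×T = 122.89 T
  water: 4113.1(T − 30.9)
4236 T = 127095 − 9819.6 = 117276
T ≈ 27.69 °C. Since T > 0 °C, the all-ice-melts assumption holds.

T_f ≈ 27.7 °C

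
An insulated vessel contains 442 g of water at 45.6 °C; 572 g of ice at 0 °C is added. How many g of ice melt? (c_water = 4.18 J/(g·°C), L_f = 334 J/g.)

m_melted ≈ 252 g

Heat available from the water dropping to 0 °C: 442×4.18×45.6 = 84249 J.
Fully melting the ice requires m_ice L_f = 572×334 = 191048 J.
That's not enough to melt it all — equilibrium is at 0 °C with ice remaining.
m_melt = 84249 / L_f = 252.2 g.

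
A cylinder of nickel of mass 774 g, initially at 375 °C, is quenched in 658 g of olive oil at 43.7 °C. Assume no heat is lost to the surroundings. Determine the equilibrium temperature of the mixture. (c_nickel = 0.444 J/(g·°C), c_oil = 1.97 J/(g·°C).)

T_f ≈ 113.1 °C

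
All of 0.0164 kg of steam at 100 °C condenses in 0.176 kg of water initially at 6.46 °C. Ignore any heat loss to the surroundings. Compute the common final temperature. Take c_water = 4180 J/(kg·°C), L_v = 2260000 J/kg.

Energy conservation, ΣQ = 0:
condense steam: −0.0164×2260000 = −37064
  condensed water 100 °C→T: 68.55(T − 100)
  water warms: 0.176×4180×(T − 6.46) = 735.68(T − 6.46)
804.23 T = 37064 + 6855.2 + 4752.5 = 48672
T ≈ 60.52 °C — below 100 °C, confirming all the steam condensed.

T_f ≈ 60.5 °C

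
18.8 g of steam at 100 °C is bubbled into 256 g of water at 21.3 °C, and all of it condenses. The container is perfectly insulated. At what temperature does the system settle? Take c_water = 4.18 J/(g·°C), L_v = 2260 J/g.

T_f ≈ 63.7 °C

Taking heat into each body as positive, Σ m c ΔT = 0:
latent heat released on condensation: 18.8×2260 = 42488; condensed water 100 °C→T: 78.58(T − 100); original water: 1070.1(T − 21.3)
1148.7 T = 42488 + 7858.4 + 22793 = 73139
T ≈ 63.67 °C — below 100 °C, confirming all the steam condensed.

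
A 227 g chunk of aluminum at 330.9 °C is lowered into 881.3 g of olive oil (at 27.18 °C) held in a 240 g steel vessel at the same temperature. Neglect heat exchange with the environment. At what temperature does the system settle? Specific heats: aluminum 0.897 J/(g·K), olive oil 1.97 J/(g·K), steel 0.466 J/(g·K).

T_f is the heat-capacity-weighted average of the initial temperatures:
T_f = (203.62*330.9 + 1736.2*27.18 + 111.84*27.18) / (203.62 + 1736.2 + 111.84)
    = 117606 / 2051.6 ≈ 57.32 °C

T_f ≈ 57.3 °C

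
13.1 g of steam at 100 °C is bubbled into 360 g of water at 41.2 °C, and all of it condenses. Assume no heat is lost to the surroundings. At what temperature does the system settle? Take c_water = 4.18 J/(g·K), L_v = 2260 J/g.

Energy balance with sensible and latent terms:
latent heat released on condensation: 13.1·2260 = 29606; condensed water 100 °C→T: 54.76(T − 100); water warms: 360·4.18·(T − 41.2) = 1504.8(T − 41.2)
1559.6 T = 29606 + 5475.8 + 61998 = 97080
T ≈ 62.25 °C (< 100 °C, so full condensation is consistent).

T_f ≈ 62.2 °C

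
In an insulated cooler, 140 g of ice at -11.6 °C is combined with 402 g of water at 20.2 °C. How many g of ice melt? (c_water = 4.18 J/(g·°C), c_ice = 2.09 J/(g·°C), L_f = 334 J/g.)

m_melted ≈ 91.5 g

Water can give up m c ΔT = 402·4.18·20.2 = 33943 J before reaching 0 °C.
Warming the ice to 0 °C takes 140·2.09·11.6 = 3394.2 J, leaving 30549 J for melting.
Fully melting the ice requires m_ice L_f = 140·334 = 46760 J.
That's not enough to melt it all — equilibrium is at 0 °C with ice remaining.
m_melt = 30549 / L_f = 91.46 g.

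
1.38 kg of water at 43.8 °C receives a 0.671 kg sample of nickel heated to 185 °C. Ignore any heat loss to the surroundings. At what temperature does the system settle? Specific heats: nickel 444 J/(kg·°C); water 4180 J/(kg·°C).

T_f ≈ 50.7 °C

Let T be the final temperature. ΣQ_i = 0:
0.671·444·(T − 185) + 1.38·4180·(T − 43.8) = 0
6066.3 T = 307772
T = 307772 / 6066.3 = 50.7 °C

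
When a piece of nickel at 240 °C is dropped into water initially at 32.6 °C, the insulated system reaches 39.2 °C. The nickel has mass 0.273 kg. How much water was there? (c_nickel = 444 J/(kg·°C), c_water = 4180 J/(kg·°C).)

m ≈ 0.882 kg

Heat lost by the nickel = heat gained by the water:
0.273·444·(240 − 39.2) = m·4180·(39.2 − 32.6)
27588 m = 24339  ⇒  m ≈ 0.8822 kg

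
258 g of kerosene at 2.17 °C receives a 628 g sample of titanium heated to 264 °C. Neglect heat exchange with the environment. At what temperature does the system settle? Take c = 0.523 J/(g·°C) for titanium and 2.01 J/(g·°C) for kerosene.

T_f ≈ 103.7 °C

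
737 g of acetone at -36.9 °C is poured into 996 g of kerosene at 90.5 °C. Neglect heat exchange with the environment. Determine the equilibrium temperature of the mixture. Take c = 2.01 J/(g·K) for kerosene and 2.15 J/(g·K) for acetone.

Setting the total heat transfer to zero:
996·2.01·(T − 90.5) + 737·2.15·(T − (-36.9)) = 0
3586.5 T = 122707
T = 122707 / 3586.5 = 34.2 °C

T_f ≈ 34.2 °C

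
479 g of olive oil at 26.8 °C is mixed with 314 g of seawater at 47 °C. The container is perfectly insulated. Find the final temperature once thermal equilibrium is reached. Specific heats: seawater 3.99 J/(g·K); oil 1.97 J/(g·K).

T_f ≈ 38.3 °C

With ΣQ=0 the equilibrium temperature is the m·c-weighted mean:
T_f = (1252.9*47 + 943.63*26.8) / (1252.9 + 943.63)
    = 84174 / 2196.5 ≈ 38.32 °C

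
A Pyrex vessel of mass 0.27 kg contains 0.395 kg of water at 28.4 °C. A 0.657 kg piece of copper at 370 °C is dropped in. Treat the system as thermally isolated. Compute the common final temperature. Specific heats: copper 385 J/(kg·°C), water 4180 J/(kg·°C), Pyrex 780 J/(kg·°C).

Taking heat into each body as positive, Σ m c ΔT = 0:
0.657·385·(T − 370) + 0.395·4180·(T − 28.4) + 0.27·780·(T − 28.4) = 0
2114.6 T = 146462
T = 146462/2114.6 ≈ 69.26 °C

T_f ≈ 69.3 °C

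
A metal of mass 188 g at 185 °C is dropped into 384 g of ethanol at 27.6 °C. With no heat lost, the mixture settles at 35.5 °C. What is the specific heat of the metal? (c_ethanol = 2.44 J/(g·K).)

c ≈ 0.263 J/(g·K)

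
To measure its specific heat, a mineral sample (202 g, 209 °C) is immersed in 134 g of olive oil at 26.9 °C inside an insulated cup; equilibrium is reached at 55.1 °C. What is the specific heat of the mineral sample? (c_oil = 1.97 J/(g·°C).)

m_s c (T_s − T_f) = m_oil c_oil (T_f − T_0):
202×c×(209 − 55.1) = 134×1.97×(55.1 − 26.9)
31088 c = 7444.2  ⇒  c ≈ 0.2395 J/(g·°C)

c ≈ 0.239 J/(g·°C)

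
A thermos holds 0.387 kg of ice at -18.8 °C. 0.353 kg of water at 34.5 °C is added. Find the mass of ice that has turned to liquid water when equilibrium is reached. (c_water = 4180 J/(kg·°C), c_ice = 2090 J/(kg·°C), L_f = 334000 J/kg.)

Heat available from the water dropping to 0 °C: 0.353×4180×34.5 = 50906 J.
Warming the ice to 0 °C takes 0.387×2090×18.8 = 15206 J, leaving 35700 J for melting.
To melt every bit of ice: 0.387×334000 = 129258 J.
That's not enough to melt it all — equilibrium is at 0 °C with ice remaining.
Mass melted = 35700/334000 ≈ 0.1069 kg.

m_melted ≈ 0.107 kg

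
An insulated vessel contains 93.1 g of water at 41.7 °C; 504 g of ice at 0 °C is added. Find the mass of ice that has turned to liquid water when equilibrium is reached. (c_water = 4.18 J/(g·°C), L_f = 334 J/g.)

m_melted ≈ 48.6 g

Cooling the water to 0 °C releases 93.1·4.18·41.7 = 16228 J.
Melting all 504 g of ice would need 504·334 = 168336 J.
That's not enough to melt it all — equilibrium is at 0 °C with ice remaining.
m_melt = 16228 / L_f = 48.59 g.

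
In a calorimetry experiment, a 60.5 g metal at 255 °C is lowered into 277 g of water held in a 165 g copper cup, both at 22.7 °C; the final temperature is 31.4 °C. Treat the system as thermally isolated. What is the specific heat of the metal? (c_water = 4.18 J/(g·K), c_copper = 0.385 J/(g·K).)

Energy conservation, ΣQ = 0:
60.5×c×(31.4 − 255) + 277×4.18×(31.4 − 22.7) + 165×0.385×(31.4 − 22.7) = 0
-13528 c = -10626
c = -10626/-13528 ≈ 0.7855 J/(g·K)

c ≈ 0.785 J/(g·K)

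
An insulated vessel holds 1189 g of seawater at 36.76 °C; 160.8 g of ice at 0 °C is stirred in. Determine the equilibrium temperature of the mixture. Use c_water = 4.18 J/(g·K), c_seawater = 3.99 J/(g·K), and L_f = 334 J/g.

T_f ≈ 22.3 °C

Net heat exchanged in the isolated system is zero:
latent heat to melt: 160.8×334 = 53707; meltwater 0→T: 160.8×4.18×T = 672.14 T; seawater cools: 1189×3.99×(T − 36.76) = 4744.1(T − 36.76)
5416.3 T = 174393 − 53707 = 120686
T ≈ 22.28 °C — above 0 °C, consistent with complete melting.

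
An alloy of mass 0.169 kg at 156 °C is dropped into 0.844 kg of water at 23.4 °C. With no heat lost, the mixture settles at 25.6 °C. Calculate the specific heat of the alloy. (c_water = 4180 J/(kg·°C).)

c ≈ 352 J/(kg·°C)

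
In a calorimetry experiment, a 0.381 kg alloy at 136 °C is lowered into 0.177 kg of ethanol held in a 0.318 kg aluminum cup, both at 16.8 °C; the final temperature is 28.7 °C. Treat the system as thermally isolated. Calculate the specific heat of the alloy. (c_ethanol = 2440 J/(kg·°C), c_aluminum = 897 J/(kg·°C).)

Net heat exchanged in the isolated system is zero:
0.381·c·(28.7 − 136) + 0.177·2440·(28.7 − 16.8) + 0.318·897·(28.7 − 16.8) = 0
-40.88 c = -8533.8
c = -8533.8/-40.88 ≈ 208.7 J/(kg·°C)

c ≈ 209 J/(kg·°C)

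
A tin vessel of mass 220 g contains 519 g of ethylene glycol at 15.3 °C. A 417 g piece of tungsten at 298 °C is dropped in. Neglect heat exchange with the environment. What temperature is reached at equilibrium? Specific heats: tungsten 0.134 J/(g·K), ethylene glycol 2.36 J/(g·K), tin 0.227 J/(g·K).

Energy conservation, ΣQ = 0:
417·0.134·(T − 298) + 519·2.36·(T − 15.3) + 220·0.227·(T − 15.3) = 0
(55.88 + 1224.8 + 49.94) T = 55.88·298 + 1224.8·15.3 + 49.94·15.3
T = 36156 / 1330.7 = 27.2 °C

T_f ≈ 27.2 °C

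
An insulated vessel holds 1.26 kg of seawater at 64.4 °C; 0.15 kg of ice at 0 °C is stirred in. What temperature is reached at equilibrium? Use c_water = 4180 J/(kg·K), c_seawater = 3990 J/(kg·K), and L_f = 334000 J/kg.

Energy conservation, ΣQ = 0:
fusion: m_ice L_f = 0.15·334000 = 50100
  meltwater 0→T: 0.15·4180·T = 627 T
  seawater: 5027.4(T − 64.4)
5654.4 T = 323765 − 50100 = 273665
T ≈ 48.40 °C — above 0 °C, consistent with complete melting.

T_f ≈ 48.4 °C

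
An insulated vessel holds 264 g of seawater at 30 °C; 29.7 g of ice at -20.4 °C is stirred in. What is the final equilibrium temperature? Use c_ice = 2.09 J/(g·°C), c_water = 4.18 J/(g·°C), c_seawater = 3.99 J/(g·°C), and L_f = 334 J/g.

T_f ≈ 17.3 °C

Net heat exchanged in the isolated system is zero:
warm ice to 0 °C: 29.7·2.09·(0 − (-20.4)) = 1266.3
  fusion: m_ice L_f = 29.7·334 = 9919.8
  meltwater 0→T: 29.7·4.18·T = 124.15 T
  seawater: 1053.4(T − 30)
1177.5 T = 31601 − 11186 = 20415
T ≈ 17.34 °C. Since T > 0 °C, the all-ice-melts assumption holds.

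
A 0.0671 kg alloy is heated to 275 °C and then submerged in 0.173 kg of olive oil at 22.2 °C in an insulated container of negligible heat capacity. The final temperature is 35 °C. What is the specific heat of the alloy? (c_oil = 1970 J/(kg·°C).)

Heat lost by the alloy = heat gained by the oil:
0.0671×c×(275 − 35) = 0.173×1970×(35 − 22.2)
16.1 c = 4362.4  ⇒  c ≈ 270.9 J/(kg·°C)

c ≈ 271 J/(kg·°C)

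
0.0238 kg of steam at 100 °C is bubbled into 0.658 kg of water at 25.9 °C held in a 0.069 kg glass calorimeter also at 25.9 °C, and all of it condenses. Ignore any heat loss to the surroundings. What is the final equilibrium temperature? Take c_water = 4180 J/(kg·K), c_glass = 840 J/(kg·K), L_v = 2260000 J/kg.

Energy balance with sensible and latent terms:
condense steam: −0.0238×2260000 = −53788
  condensate cools 100→T: 0.0238×4180×(T − 100) = 99.48(T − 100)
  original water: 2750.4(T − 25.9)
  glass cup: 0.069×840×(T − 25.9) = 57.96(T − 25.9)
2907.9 T = 53788 + 9948.4 + 72738 = 136474
T ≈ 46.93 °C — below 100 °C, confirming all the steam condensed.

T_f ≈ 46.9 °C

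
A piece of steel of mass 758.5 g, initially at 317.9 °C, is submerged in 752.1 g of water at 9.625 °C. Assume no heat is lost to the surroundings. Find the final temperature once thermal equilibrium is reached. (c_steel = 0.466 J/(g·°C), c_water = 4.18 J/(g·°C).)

Let T be the final temperature. ΣQ_i = 0:
758.5·0.466·(T − 317.9) + 752.1·4.18·(T − 9.625) = 0
(353.46 + 3143.8) T = 353.46·317.9 + 3143.8·9.625
T ≈ 40.78 °C

T_f ≈ 40.8 °C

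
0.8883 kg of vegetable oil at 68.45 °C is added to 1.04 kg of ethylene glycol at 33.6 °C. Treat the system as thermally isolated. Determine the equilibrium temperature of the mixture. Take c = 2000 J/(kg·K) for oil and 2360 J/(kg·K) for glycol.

T_f ≈ 48.2 °C

T_f = Σ m_i c_i T_i / Σ m_i c_i:
T_f = (1776.6·68.45 + 2454.4·33.6) / (1776.6 + 2454.4)
    = 204076 / 4231 ≈ 48.23 °C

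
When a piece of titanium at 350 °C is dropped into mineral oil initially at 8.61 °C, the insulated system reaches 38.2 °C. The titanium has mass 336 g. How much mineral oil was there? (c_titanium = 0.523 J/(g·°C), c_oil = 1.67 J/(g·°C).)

m ≈ 1110 g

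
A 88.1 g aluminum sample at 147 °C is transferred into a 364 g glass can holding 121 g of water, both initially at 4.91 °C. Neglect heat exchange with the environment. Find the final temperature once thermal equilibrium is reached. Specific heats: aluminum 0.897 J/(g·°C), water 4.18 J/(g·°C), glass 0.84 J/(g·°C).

T_f ≈ 17.5 °C

Let T be the final temperature. ΣQ_i = 0:
88.1×0.897×(T − 147) + 121×4.18×(T − 4.91) + 364×0.84×(T − 4.91) = 0
890.57 T = 15601
T = 15601 / 890.57 = 17.5 °C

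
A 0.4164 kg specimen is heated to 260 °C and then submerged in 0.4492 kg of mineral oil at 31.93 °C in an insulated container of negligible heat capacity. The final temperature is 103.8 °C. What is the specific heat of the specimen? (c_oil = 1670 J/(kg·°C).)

Taking heat into each body as positive, Σ m c ΔT = 0:
0.4164×c×(103.8 − 260) + 0.4492×1670×(103.8 − 31.93) = 0
-65.04 c = -53914
c = -53914/-65.04 ≈ 828.9 J/(kg·°C)

c ≈ 829 J/(kg·°C)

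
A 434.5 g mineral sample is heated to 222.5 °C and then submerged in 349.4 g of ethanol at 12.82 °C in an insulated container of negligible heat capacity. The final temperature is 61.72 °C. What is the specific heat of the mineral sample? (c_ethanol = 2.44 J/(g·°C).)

c ≈ 0.597 J/(g·°C)

Heat lost by the mineral sample = heat gained by the ethanol:
434.5·c·(222.5 − 61.72) = 349.4·2.44·(61.72 − 12.82)
69859 c = 41689  ⇒  c ≈ 0.5968 J/(g·°C)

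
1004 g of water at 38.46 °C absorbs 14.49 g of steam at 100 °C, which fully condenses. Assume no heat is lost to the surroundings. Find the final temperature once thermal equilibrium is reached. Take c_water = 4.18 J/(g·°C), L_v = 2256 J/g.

Energy conservation, ΣQ = 0:
latent heat released on condensation: 14.49×2256 = 32689; condensed water 100 °C→T: 60.57(T − 100); water warms: 1004×4.18×(T − 38.46) = 4196.7(T − 38.46)
4257.3 T = 32689 + 6056.8 + 161406 = 200152
T ≈ 47.01 °C, under the boiling point, so the assumption holds.

T_f ≈ 47.0 °C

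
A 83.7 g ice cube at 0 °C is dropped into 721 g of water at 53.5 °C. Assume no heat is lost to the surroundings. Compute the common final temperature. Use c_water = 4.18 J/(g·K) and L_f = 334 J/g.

Taking heat into each body as positive, Σ m c ΔT = 0:
melt ice: 83.7·334 = 27956
  meltwater 0→T: 83.7·4.18·T = 349.87 T
  water cools: 721·4.18·(T − 53.5) = 3013.8(T − 53.5)
3363.6 T = 161237 − 27956 = 133281
T ≈ 39.62 °C — above 0 °C, consistent with complete melting.

T_f ≈ 39.6 °C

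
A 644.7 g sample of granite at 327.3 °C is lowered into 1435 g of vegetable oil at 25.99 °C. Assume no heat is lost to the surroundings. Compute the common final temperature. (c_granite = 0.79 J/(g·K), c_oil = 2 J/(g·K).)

Setting the total heat transfer to zero:
644.7*0.79*(T − 327.3) + 1435*2*(T − 25.99) = 0
(509.31 + 2870) T = 509.31*327.3 + 2870*25.99
T ≈ 71.40 °C

T_f ≈ 71.4 °C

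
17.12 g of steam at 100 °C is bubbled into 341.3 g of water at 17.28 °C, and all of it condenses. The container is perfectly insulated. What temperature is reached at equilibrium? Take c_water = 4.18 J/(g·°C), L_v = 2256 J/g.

Heat gained plus heat lost sum to zero:
steam→water at 100 °C releases m L_v = 17.12·2256 = 38623; condensed water 100 °C→T: 71.56(T − 100); water warms: 341.3·4.18·(T − 17.28) = 1426.6(T − 17.28)
1498.2 T = 38623 + 7156.2 + 24652 = 70431
T ≈ 47.01 °C, under the boiling point, so the assumption holds.

T_f ≈ 47.0 °C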